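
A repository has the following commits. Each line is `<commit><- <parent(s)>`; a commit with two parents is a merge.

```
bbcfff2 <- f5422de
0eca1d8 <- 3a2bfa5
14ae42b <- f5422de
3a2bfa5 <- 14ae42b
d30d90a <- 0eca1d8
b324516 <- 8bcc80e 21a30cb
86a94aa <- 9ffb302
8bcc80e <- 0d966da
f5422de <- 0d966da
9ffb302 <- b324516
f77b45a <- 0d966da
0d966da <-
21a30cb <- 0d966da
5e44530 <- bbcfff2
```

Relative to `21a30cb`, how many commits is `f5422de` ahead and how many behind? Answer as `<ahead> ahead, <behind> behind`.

Reachable from f5422de: {0d966da, f5422de}.
Reachable from 21a30cb: {0d966da, 21a30cb}.
Only in f5422de's history (ahead): {f5422de} — 1.
Only in 21a30cb's history (behind): {21a30cb} — 1.

1 ahead, 1 behind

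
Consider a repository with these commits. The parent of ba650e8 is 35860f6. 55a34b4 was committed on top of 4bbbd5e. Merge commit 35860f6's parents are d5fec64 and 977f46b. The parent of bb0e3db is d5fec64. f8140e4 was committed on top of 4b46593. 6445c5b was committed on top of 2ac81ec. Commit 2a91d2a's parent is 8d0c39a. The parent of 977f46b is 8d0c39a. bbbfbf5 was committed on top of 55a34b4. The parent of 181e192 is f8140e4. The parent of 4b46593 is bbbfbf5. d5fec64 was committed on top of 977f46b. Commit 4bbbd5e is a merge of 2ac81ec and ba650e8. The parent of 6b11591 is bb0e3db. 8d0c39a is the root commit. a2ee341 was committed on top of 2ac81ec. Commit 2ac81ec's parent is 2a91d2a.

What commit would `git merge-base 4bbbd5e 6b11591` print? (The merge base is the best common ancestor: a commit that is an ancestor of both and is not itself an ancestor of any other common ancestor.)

Ancestors of 4bbbd5e: {2a91d2a, 2ac81ec, 35860f6, 4bbbd5e, 8d0c39a, 977f46b, ba650e8, d5fec64}.
Ancestors of 6b11591: {6b11591, 8d0c39a, 977f46b, bb0e3db, d5fec64}.
Common ancestors: {8d0c39a, 977f46b, d5fec64}.
Among these, d5fec64 is not an ancestor of any other common ancestor — it is the merge base.

d5fec64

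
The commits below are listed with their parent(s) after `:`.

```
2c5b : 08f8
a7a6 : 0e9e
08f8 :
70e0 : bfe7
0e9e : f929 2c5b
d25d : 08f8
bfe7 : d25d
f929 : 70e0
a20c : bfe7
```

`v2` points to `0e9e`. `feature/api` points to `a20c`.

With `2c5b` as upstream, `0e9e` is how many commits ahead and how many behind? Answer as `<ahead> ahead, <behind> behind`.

Reachable from 0e9e: {08f8, 0e9e, 2c5b, 70e0, bfe7, d25d, f929}.
Reachable from 2c5b: {08f8, 2c5b}.
Only in 0e9e's history (ahead): {0e9e, 70e0, bfe7, d25d, f929} — 5.
Only in 2c5b's history (behind): {} — 0.

5 ahead, 0 behind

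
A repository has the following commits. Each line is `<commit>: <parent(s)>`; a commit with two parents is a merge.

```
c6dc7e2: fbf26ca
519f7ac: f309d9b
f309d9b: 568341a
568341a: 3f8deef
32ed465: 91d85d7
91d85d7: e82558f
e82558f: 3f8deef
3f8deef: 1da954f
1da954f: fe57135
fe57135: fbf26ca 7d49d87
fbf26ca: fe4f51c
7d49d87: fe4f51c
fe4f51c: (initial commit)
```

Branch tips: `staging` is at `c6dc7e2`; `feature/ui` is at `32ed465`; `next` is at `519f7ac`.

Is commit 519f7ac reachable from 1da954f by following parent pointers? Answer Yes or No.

Ancestors of 1da954f: {1da954f, 7d49d87, fbf26ca, fe4f51c, fe57135}.
519f7ac is not in that set, so it is not an ancestor of 1da954f.

No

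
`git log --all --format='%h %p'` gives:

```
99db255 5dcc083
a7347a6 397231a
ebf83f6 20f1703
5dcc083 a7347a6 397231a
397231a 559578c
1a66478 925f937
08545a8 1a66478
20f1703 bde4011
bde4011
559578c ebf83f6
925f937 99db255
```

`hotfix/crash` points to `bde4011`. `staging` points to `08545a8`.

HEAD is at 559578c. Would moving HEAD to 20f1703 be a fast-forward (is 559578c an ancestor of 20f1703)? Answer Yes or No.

No

A fast-forward from 559578c to 20f1703 is possible iff 559578c is an ancestor of 20f1703.
Ancestors of 20f1703: {20f1703, bde4011}.
559578c is not among them, so fast-forward is not possible.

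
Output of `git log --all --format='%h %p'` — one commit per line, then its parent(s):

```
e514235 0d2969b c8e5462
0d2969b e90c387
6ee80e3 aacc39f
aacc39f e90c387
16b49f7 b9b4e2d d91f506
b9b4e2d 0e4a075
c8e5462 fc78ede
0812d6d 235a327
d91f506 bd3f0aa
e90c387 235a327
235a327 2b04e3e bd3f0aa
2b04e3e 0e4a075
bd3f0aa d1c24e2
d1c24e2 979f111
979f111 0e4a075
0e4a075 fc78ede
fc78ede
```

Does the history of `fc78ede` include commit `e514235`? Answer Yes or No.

No

Ancestors of fc78ede: {fc78ede}.
e514235 is not in that set, so it is not an ancestor of fc78ede.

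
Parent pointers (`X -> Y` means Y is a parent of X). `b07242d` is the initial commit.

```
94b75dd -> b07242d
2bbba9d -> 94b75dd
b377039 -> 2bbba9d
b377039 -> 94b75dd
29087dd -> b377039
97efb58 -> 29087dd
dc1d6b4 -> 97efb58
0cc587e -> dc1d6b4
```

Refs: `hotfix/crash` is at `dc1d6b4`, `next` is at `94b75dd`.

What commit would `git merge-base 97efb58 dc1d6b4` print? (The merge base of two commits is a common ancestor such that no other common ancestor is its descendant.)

97efb58

Ancestors of 97efb58: {29087dd, 2bbba9d, 94b75dd, 97efb58, b07242d, b377039}.
Ancestors of dc1d6b4: {29087dd, 2bbba9d, 94b75dd, 97efb58, b07242d, b377039, dc1d6b4}.
Common ancestors: {29087dd, 2bbba9d, 94b75dd, 97efb58, b07242d, b377039}.
Among these, 97efb58 is not an ancestor of any other common ancestor — it is the merge base.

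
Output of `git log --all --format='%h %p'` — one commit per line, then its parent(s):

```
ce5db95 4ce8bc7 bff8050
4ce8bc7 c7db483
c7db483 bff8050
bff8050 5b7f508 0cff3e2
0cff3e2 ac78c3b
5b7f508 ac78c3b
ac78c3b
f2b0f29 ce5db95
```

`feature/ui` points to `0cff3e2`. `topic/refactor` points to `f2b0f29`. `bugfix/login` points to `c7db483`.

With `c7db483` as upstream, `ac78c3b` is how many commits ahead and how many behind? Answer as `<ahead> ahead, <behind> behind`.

0 ahead, 4 behind

Reachable from ac78c3b: {ac78c3b}.
Reachable from c7db483: {0cff3e2, 5b7f508, ac78c3b, bff8050, c7db483}.
Only in ac78c3b's history (ahead): {} — 0.
Only in c7db483's history (behind): {0cff3e2, 5b7f508, bff8050, c7db483} — 4.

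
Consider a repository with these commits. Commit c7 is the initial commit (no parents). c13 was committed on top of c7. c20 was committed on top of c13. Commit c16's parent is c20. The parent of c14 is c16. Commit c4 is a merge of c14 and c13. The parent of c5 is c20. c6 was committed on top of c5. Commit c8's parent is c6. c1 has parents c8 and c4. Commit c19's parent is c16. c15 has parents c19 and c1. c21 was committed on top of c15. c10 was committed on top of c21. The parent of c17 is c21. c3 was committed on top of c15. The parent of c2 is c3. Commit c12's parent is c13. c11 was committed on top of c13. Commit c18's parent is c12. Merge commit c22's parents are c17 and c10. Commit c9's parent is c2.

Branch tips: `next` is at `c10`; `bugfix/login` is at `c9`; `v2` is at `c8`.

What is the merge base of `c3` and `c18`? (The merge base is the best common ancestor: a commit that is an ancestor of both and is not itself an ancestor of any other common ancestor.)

c13

Ancestors of c3: {c1, c13, c14, c15, c16, c19, c20, c3, c4, c5, c6, c7, c8}.
Ancestors of c18: {c12, c13, c18, c7}.
Common ancestors: {c13, c7}.
Among these, c13 is not an ancestor of any other common ancestor — it is the merge base.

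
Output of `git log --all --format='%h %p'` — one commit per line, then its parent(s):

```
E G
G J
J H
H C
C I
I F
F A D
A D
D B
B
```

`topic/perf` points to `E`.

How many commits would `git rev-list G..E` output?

1

Reachable from E: {A, B, C, D, E, F, G, H, I, J}.
Reachable from G: {A, B, C, D, F, G, H, I, J}.
In E's history but not G's: {E} — 1 commit.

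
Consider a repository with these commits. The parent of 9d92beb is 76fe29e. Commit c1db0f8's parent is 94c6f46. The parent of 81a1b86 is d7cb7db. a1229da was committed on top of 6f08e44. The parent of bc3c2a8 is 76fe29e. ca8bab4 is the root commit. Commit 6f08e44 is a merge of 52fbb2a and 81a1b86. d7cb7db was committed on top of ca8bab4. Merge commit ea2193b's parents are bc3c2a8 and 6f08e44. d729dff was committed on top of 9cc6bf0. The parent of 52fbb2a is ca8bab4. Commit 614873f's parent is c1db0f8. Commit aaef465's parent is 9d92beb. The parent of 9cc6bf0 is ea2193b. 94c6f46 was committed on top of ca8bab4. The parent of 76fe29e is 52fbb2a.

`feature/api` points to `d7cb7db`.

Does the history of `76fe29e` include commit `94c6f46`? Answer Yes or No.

Ancestors of 76fe29e: {52fbb2a, 76fe29e, ca8bab4}.
94c6f46 is not in that set, so it is not an ancestor of 76fe29e.

No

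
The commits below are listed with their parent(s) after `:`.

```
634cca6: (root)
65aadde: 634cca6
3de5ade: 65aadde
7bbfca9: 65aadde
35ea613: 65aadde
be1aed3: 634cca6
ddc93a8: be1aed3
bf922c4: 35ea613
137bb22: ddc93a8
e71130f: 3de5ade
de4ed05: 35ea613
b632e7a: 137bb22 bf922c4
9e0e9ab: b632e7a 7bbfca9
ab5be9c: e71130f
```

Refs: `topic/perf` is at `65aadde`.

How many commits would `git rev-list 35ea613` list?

Walking parent pointers from 35ea613: reachable set = {35ea613, 634cca6, 65aadde}.
That is 3 commits.

3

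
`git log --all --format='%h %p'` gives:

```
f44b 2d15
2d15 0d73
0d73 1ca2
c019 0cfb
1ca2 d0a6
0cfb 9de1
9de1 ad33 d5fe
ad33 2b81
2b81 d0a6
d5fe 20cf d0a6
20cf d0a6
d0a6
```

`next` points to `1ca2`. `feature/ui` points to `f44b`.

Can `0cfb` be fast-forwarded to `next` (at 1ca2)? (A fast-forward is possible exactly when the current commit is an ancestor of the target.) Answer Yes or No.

No

A fast-forward from 0cfb to 1ca2 is possible iff 0cfb is an ancestor of 1ca2.
Ancestors of 1ca2: {1ca2, d0a6}.
0cfb is not among them, so fast-forward is not possible.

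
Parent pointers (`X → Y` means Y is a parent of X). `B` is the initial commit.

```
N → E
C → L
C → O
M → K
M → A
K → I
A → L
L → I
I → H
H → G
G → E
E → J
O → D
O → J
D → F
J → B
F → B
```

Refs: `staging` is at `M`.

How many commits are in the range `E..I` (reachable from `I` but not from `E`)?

3

Reachable from I: {B, E, G, H, I, J}.
Reachable from E: {B, E, J}.
In I's history but not E's: {G, H, I} — 3 commits.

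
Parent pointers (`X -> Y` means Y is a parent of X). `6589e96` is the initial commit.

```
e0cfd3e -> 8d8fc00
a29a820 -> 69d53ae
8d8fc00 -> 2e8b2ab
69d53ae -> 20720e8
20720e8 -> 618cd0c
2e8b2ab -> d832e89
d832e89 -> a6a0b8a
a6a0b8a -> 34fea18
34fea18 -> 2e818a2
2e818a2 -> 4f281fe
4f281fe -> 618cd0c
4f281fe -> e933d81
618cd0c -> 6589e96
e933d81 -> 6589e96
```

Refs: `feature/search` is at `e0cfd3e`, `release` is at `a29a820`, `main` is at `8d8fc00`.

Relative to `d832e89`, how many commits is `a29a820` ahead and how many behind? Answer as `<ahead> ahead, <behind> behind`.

3 ahead, 6 behind

Reachable from a29a820: {20720e8, 618cd0c, 6589e96, 69d53ae, a29a820}.
Reachable from d832e89: {2e818a2, 34fea18, 4f281fe, 618cd0c, 6589e96, a6a0b8a, d832e89, e933d81}.
Only in a29a820's history (ahead): {20720e8, 69d53ae, a29a820} — 3.
Only in d832e89's history (behind): {2e818a2, 34fea18, 4f281fe, a6a0b8a, d832e89, e933d81} — 6.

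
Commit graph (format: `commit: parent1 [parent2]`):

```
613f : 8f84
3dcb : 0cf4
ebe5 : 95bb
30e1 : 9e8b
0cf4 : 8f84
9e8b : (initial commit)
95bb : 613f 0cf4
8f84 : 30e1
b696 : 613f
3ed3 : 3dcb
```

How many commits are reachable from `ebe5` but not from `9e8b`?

6

Reachable from ebe5: {0cf4, 30e1, 613f, 8f84, 95bb, 9e8b, ebe5}.
Reachable from 9e8b: {9e8b}.
In ebe5's history but not 9e8b's: {0cf4, 30e1, 613f, 8f84, 95bb, ebe5} — 6 commits.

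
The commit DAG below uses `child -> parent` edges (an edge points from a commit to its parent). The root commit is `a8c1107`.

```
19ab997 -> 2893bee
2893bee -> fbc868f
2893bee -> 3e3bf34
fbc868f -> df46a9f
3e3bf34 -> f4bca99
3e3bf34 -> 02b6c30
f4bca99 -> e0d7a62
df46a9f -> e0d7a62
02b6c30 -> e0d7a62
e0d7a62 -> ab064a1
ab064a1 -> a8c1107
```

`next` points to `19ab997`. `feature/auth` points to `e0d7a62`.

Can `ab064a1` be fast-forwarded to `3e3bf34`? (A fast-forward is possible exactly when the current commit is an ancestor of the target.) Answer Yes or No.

A fast-forward from ab064a1 to 3e3bf34 is possible iff ab064a1 is an ancestor of 3e3bf34.
Ancestors of 3e3bf34: {02b6c30, 3e3bf34, a8c1107, ab064a1, e0d7a62, f4bca99}.
ab064a1 is among them, so fast-forward is possible.

Yes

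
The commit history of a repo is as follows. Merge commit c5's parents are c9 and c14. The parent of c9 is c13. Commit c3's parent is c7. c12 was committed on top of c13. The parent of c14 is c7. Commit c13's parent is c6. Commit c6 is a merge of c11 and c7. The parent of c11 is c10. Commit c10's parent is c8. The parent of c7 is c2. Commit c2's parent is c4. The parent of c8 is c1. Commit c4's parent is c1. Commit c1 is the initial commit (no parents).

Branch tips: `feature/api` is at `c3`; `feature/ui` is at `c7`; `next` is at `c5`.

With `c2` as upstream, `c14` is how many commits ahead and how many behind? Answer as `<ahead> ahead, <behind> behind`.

Reachable from c14: {c1, c14, c2, c4, c7}.
Reachable from c2: {c1, c2, c4}.
Only in c14's history (ahead): {c14, c7} — 2.
Only in c2's history (behind): {} — 0.

2 ahead, 0 behind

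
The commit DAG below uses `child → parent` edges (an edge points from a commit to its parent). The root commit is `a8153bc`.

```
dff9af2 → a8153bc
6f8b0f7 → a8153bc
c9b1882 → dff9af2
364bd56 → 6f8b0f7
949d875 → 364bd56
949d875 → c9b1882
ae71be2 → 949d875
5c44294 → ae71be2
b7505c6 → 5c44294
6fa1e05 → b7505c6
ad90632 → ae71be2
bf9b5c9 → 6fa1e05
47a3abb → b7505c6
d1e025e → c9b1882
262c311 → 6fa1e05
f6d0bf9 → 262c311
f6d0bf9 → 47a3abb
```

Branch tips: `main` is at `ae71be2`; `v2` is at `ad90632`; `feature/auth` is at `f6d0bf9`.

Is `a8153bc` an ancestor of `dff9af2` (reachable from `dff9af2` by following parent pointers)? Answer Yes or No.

Yes

Ancestors of dff9af2 (commits reachable by following parents): {a8153bc, dff9af2}.
a8153bc is in that set, so it is an ancestor of dff9af2.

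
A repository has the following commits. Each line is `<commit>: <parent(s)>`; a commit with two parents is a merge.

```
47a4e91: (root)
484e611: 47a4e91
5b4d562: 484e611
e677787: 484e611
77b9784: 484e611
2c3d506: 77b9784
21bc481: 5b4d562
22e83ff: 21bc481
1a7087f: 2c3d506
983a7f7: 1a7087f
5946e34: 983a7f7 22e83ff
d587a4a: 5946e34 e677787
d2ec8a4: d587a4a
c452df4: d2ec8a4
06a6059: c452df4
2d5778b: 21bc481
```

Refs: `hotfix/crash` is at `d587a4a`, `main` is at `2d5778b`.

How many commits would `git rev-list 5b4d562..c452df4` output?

11

Reachable from c452df4: {1a7087f, 21bc481, 22e83ff, 2c3d506, 47a4e91, 484e611, 5946e34, 5b4d562, 77b9784, 983a7f7, c452df4, d2ec8a4, d587a4a, e677787}.
Reachable from 5b4d562: {47a4e91, 484e611, 5b4d562}.
In c452df4's history but not 5b4d562's: {1a7087f, 21bc481, 22e83ff, 2c3d506, 5946e34, 77b9784, 983a7f7, c452df4, d2ec8a4, d587a4a, e677787} — 11 commits.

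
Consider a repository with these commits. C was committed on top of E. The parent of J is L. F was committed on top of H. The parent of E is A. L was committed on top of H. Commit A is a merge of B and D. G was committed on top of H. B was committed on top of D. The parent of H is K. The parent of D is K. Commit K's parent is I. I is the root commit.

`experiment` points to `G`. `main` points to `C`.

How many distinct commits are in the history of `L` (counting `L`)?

4

Walking parent pointers from L: reachable set = {H, I, K, L}.
That is 4 commits.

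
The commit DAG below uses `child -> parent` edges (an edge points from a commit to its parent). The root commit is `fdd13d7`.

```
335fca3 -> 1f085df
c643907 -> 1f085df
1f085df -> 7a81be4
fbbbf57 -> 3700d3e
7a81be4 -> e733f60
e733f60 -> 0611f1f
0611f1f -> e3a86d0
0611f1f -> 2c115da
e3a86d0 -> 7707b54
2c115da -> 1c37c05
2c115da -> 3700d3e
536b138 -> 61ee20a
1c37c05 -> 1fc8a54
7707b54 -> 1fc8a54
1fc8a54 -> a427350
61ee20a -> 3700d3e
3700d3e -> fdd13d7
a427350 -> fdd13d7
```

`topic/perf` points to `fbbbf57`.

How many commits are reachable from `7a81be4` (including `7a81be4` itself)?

11

Walking parent pointers from 7a81be4: reachable set = {0611f1f, 1c37c05, 1fc8a54, 2c115da, 3700d3e, 7707b54, 7a81be4, a427350, e3a86d0, e733f60, fdd13d7}.
That is 11 commits.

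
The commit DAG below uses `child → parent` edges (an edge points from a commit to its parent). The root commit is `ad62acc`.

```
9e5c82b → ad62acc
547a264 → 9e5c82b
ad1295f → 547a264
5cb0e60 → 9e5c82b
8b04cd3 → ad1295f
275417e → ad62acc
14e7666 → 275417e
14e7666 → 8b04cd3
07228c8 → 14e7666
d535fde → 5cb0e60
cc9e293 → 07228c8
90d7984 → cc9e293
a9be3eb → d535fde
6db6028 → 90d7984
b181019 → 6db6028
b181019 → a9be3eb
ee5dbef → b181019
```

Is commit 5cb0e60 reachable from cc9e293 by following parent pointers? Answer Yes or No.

Ancestors of cc9e293: {07228c8, 14e7666, 275417e, 547a264, 8b04cd3, 9e5c82b, ad1295f, ad62acc, cc9e293}.
5cb0e60 is not in that set, so it is not an ancestor of cc9e293.

No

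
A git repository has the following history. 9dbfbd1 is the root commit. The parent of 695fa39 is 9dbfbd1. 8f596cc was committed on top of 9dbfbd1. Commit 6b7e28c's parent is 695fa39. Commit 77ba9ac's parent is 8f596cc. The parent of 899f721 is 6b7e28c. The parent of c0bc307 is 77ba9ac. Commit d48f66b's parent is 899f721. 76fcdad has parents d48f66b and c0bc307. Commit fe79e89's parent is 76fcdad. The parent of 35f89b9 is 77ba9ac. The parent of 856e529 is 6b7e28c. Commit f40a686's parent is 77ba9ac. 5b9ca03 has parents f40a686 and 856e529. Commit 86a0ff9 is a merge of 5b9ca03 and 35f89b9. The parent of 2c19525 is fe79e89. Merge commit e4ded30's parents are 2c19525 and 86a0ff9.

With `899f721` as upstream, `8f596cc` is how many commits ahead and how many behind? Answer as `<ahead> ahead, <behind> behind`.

Reachable from 8f596cc: {8f596cc, 9dbfbd1}.
Reachable from 899f721: {695fa39, 6b7e28c, 899f721, 9dbfbd1}.
Only in 8f596cc's history (ahead): {8f596cc} — 1.
Only in 899f721's history (behind): {695fa39, 6b7e28c, 899f721} — 3.

1 ahead, 3 behind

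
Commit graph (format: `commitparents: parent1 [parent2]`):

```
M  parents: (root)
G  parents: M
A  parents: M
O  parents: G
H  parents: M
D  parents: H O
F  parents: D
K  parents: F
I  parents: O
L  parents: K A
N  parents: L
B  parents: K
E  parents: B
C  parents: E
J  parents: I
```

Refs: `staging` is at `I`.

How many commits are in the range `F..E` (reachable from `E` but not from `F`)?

Reachable from E: {B, D, E, F, G, H, K, M, O}.
Reachable from F: {D, F, G, H, M, O}.
In E's history but not F's: {B, E, K} — 3 commits.

3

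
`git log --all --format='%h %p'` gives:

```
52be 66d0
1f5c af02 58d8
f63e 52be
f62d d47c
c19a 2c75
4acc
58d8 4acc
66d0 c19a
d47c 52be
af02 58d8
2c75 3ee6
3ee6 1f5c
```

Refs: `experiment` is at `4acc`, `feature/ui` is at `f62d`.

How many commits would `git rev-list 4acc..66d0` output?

7

Reachable from 66d0: {1f5c, 2c75, 3ee6, 4acc, 58d8, 66d0, af02, c19a}.
Reachable from 4acc: {4acc}.
In 66d0's history but not 4acc's: {1f5c, 2c75, 3ee6, 58d8, 66d0, af02, c19a} — 7 commits.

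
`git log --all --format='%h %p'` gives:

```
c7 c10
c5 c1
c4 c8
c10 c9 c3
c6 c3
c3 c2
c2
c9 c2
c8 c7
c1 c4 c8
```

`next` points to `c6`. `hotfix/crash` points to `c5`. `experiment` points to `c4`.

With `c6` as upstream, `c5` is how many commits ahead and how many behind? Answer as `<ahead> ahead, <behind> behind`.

7 ahead, 1 behind

Reachable from c5: {c1, c10, c2, c3, c4, c5, c7, c8, c9}.
Reachable from c6: {c2, c3, c6}.
Only in c5's history (ahead): {c1, c10, c4, c5, c7, c8, c9} — 7.
Only in c6's history (behind): {c6} — 1.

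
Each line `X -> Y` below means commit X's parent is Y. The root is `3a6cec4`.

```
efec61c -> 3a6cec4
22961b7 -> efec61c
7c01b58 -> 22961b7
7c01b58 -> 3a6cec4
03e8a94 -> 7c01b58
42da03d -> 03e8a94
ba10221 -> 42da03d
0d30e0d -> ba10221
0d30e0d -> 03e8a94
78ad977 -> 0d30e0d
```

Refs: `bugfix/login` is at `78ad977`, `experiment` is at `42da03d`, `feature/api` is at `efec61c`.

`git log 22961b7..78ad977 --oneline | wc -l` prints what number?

6

Reachable from 78ad977: {03e8a94, 0d30e0d, 22961b7, 3a6cec4, 42da03d, 78ad977, 7c01b58, ba10221, efec61c}.
Reachable from 22961b7: {22961b7, 3a6cec4, efec61c}.
In 78ad977's history but not 22961b7's: {03e8a94, 0d30e0d, 42da03d, 78ad977, 7c01b58, ba10221} — 6 commits.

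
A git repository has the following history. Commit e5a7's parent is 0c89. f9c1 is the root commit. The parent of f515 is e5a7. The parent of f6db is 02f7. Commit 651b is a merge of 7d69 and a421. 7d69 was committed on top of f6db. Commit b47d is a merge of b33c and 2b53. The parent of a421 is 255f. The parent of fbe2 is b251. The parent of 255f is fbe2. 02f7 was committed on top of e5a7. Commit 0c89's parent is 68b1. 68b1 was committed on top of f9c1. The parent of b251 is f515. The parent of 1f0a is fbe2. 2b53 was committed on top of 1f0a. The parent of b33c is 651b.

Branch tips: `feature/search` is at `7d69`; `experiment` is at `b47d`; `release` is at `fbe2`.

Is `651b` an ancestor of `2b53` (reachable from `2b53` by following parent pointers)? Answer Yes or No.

No

Ancestors of 2b53: {0c89, 1f0a, 2b53, 68b1, b251, e5a7, f515, f9c1, fbe2}.
651b is not in that set, so it is not an ancestor of 2b53.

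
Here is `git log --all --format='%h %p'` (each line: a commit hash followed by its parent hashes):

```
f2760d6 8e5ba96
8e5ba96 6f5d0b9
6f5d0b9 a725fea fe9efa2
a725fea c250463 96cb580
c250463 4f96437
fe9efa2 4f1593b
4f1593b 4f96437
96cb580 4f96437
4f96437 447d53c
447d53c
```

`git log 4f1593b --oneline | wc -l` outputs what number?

Walking parent pointers from 4f1593b: reachable set = {447d53c, 4f1593b, 4f96437}.
That is 3 commits.

3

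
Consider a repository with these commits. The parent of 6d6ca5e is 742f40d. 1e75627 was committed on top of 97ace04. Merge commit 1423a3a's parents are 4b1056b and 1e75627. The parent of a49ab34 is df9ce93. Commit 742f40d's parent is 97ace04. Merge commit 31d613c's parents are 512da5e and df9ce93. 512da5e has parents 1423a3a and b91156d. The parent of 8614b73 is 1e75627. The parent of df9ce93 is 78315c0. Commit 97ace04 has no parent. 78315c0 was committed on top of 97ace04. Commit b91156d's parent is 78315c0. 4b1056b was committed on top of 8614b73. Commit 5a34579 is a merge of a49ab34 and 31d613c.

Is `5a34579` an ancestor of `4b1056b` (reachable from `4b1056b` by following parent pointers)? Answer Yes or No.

No

Ancestors of 4b1056b: {1e75627, 4b1056b, 8614b73, 97ace04}.
5a34579 is not in that set, so it is not an ancestor of 4b1056b.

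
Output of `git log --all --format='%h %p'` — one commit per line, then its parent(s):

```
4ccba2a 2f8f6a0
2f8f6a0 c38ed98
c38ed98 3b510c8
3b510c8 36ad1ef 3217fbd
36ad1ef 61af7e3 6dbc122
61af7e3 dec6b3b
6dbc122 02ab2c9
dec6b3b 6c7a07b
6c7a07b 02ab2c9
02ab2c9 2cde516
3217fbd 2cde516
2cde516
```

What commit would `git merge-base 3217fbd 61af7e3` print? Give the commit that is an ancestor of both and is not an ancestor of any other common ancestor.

Ancestors of 3217fbd: {2cde516, 3217fbd}.
Ancestors of 61af7e3: {02ab2c9, 2cde516, 61af7e3, 6c7a07b, dec6b3b}.
Common ancestors: {2cde516}.
The only common ancestor is 2cde516, so it is the merge base.

2cde516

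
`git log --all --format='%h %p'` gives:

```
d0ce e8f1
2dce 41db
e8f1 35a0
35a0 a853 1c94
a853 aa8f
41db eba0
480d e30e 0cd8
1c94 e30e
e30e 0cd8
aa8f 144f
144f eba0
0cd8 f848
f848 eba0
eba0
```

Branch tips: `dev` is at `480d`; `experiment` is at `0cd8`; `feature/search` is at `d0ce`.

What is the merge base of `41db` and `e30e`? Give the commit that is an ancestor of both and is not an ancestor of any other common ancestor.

Ancestors of 41db: {41db, eba0}.
Ancestors of e30e: {0cd8, e30e, eba0, f848}.
Common ancestors: {eba0}.
The only common ancestor is eba0, so it is the merge base.

eba0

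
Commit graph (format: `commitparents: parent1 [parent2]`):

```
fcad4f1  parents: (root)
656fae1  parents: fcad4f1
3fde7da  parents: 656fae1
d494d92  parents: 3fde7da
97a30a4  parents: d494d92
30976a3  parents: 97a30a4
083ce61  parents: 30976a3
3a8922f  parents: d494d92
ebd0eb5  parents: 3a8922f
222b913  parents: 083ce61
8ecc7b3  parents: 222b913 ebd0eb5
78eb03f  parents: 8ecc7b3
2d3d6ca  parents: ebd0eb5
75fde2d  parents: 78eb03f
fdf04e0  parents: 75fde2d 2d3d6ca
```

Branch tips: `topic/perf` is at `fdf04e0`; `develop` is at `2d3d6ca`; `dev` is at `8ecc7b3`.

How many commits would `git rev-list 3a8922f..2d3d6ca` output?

Reachable from 2d3d6ca: {2d3d6ca, 3a8922f, 3fde7da, 656fae1, d494d92, ebd0eb5, fcad4f1}.
Reachable from 3a8922f: {3a8922f, 3fde7da, 656fae1, d494d92, fcad4f1}.
In 2d3d6ca's history but not 3a8922f's: {2d3d6ca, ebd0eb5} — 2 commits.

2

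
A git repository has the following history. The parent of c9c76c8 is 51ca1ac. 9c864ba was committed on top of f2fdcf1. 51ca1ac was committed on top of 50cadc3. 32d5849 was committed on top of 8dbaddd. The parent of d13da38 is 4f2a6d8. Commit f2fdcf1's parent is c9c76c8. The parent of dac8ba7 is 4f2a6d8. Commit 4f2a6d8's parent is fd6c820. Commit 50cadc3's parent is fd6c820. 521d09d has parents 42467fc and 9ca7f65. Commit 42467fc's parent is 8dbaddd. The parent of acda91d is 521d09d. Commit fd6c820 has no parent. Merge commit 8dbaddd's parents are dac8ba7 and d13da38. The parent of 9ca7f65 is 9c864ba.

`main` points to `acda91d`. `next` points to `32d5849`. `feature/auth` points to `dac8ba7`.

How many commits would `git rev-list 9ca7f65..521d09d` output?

Reachable from 521d09d: {42467fc, 4f2a6d8, 50cadc3, 51ca1ac, 521d09d, 8dbaddd, 9c864ba, 9ca7f65, c9c76c8, d13da38, dac8ba7, f2fdcf1, fd6c820}.
Reachable from 9ca7f65: {50cadc3, 51ca1ac, 9c864ba, 9ca7f65, c9c76c8, f2fdcf1, fd6c820}.
In 521d09d's history but not 9ca7f65's: {42467fc, 4f2a6d8, 521d09d, 8dbaddd, d13da38, dac8ba7} — 6 commits.

6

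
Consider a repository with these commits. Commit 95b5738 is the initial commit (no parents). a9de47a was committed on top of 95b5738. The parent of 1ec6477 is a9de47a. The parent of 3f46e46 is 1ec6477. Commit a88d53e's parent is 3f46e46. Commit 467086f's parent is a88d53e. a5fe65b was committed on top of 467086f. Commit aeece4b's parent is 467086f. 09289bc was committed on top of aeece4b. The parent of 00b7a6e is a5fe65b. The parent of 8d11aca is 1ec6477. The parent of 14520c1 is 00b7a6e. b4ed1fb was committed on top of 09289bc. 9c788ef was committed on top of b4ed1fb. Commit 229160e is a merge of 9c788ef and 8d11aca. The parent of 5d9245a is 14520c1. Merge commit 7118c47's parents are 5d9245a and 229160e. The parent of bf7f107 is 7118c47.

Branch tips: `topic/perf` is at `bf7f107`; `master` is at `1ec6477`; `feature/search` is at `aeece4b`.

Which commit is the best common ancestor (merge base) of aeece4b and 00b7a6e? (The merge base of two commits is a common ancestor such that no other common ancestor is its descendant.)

Ancestors of aeece4b: {1ec6477, 3f46e46, 467086f, 95b5738, a88d53e, a9de47a, aeece4b}.
Ancestors of 00b7a6e: {00b7a6e, 1ec6477, 3f46e46, 467086f, 95b5738, a5fe65b, a88d53e, a9de47a}.
Common ancestors: {1ec6477, 3f46e46, 467086f, 95b5738, a88d53e, a9de47a}.
Among these, 467086f is not an ancestor of any other common ancestor — it is the merge base.

467086f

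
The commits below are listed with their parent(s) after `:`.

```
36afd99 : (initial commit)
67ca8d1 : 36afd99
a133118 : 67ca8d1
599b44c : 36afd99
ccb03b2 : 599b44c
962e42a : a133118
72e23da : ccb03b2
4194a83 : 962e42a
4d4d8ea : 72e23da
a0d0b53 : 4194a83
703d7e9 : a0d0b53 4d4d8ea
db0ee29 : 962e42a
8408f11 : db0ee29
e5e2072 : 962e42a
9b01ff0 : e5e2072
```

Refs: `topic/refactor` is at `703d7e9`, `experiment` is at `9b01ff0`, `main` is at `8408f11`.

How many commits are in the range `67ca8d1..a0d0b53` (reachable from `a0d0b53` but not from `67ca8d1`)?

4

Reachable from a0d0b53: {36afd99, 4194a83, 67ca8d1, 962e42a, a0d0b53, a133118}.
Reachable from 67ca8d1: {36afd99, 67ca8d1}.
In a0d0b53's history but not 67ca8d1's: {4194a83, 962e42a, a0d0b53, a133118} — 4 commits.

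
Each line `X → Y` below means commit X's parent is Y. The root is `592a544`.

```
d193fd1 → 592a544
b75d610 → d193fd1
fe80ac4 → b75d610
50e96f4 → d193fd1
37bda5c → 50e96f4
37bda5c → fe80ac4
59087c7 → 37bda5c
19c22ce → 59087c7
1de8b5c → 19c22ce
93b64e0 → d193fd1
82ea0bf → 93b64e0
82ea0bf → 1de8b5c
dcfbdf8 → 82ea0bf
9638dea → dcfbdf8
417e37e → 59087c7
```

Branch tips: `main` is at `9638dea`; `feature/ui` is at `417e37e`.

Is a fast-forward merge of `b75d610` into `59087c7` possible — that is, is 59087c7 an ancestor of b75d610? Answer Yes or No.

No

A fast-forward from 59087c7 to b75d610 is possible iff 59087c7 is an ancestor of b75d610.
Ancestors of b75d610: {592a544, b75d610, d193fd1}.
59087c7 is not among them, so fast-forward is not possible.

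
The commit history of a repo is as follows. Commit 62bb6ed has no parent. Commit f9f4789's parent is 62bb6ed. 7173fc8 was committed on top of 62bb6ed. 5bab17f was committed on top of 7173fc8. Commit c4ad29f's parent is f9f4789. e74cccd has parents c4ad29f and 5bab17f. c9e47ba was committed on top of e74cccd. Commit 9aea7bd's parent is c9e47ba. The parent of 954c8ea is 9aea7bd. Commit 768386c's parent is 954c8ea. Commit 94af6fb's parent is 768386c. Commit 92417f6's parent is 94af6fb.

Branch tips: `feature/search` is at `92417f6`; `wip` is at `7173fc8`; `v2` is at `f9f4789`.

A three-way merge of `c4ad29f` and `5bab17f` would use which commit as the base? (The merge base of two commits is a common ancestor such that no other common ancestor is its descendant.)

62bb6ed

Ancestors of c4ad29f: {62bb6ed, c4ad29f, f9f4789}.
Ancestors of 5bab17f: {5bab17f, 62bb6ed, 7173fc8}.
Common ancestors: {62bb6ed}.
The only common ancestor is 62bb6ed, so it is the merge base.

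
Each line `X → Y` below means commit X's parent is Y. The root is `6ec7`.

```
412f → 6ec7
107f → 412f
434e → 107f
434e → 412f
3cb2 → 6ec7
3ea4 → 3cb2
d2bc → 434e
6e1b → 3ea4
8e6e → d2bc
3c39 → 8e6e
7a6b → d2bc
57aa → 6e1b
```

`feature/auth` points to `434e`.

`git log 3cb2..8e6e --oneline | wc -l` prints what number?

Reachable from 8e6e: {107f, 412f, 434e, 6ec7, 8e6e, d2bc}.
Reachable from 3cb2: {3cb2, 6ec7}.
In 8e6e's history but not 3cb2's: {107f, 412f, 434e, 8e6e, d2bc} — 5 commits.

5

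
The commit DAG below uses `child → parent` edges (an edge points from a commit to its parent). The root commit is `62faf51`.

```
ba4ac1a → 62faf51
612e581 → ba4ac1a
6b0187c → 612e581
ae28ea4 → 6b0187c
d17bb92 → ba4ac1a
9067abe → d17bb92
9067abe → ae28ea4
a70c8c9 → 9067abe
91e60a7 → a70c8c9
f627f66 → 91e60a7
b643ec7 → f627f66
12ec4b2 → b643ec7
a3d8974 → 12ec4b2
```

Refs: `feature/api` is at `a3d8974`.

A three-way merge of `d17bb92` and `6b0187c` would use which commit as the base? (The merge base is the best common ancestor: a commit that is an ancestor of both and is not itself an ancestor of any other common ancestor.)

Ancestors of d17bb92: {62faf51, ba4ac1a, d17bb92}.
Ancestors of 6b0187c: {612e581, 62faf51, 6b0187c, ba4ac1a}.
Common ancestors: {62faf51, ba4ac1a}.
Among these, ba4ac1a is not an ancestor of any other common ancestor — it is the merge base.

ba4ac1a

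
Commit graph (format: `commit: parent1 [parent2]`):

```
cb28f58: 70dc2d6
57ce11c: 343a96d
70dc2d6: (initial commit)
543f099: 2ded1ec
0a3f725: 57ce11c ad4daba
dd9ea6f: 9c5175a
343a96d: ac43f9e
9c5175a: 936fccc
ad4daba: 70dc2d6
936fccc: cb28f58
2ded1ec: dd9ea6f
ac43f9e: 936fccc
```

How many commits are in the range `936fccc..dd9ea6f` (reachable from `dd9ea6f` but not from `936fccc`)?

Reachable from dd9ea6f: {70dc2d6, 936fccc, 9c5175a, cb28f58, dd9ea6f}.
Reachable from 936fccc: {70dc2d6, 936fccc, cb28f58}.
In dd9ea6f's history but not 936fccc's: {9c5175a, dd9ea6f} — 2 commits.

2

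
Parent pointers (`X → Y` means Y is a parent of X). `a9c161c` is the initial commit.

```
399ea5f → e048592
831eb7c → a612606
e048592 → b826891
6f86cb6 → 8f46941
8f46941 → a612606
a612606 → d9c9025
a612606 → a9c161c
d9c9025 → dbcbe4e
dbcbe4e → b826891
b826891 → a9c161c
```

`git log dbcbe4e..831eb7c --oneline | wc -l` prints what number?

3

Reachable from 831eb7c: {831eb7c, a612606, a9c161c, b826891, d9c9025, dbcbe4e}.
Reachable from dbcbe4e: {a9c161c, b826891, dbcbe4e}.
In 831eb7c's history but not dbcbe4e's: {831eb7c, a612606, d9c9025} — 3 commits.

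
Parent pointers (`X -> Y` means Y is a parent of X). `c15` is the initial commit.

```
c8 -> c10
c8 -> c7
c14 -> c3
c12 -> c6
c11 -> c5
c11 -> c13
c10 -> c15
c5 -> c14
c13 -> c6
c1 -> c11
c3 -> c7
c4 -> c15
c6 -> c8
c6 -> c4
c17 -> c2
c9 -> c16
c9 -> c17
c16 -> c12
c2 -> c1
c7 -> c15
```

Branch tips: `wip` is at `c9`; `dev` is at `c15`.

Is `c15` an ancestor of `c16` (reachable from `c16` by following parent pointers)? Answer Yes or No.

Ancestors of c16 (commits reachable by following parents): {c10, c12, c15, c16, c4, c6, c7, c8}.
c15 is in that set, so it is an ancestor of c16.

Yes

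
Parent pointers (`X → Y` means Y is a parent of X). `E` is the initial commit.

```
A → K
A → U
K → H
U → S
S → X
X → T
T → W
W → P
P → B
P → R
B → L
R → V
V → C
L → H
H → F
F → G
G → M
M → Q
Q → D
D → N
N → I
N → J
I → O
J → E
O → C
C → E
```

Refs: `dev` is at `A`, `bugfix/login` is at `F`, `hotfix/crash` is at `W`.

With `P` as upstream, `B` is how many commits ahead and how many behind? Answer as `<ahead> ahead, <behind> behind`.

Reachable from B: {B, C, D, E, F, G, H, I, J, L, M, N, O, Q}.
Reachable from P: {B, C, D, E, F, G, H, I, J, L, M, N, O, P, Q, R, V}.
Only in B's history (ahead): {} — 0.
Only in P's history (behind): {P, R, V} — 3.

0 ahead, 3 behind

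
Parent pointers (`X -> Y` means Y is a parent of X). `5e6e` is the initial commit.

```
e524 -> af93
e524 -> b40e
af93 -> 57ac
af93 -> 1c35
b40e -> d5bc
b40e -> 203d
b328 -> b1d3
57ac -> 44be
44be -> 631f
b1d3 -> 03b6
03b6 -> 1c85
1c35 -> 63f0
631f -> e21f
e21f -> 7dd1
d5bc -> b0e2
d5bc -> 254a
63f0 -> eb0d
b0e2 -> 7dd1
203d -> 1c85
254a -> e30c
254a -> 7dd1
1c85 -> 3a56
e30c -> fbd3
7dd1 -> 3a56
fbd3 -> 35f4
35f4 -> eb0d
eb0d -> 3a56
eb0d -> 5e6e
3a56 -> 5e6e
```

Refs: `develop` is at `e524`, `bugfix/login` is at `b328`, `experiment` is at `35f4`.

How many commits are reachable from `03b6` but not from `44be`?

2

Reachable from 03b6: {03b6, 1c85, 3a56, 5e6e}.
Reachable from 44be: {3a56, 44be, 5e6e, 631f, 7dd1, e21f}.
In 03b6's history but not 44be's: {03b6, 1c85} — 2 commits.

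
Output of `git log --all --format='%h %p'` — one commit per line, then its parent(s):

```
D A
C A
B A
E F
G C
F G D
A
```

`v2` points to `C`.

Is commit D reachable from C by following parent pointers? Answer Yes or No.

Ancestors of C: {A, C}.
D is not in that set, so it is not an ancestor of C.

No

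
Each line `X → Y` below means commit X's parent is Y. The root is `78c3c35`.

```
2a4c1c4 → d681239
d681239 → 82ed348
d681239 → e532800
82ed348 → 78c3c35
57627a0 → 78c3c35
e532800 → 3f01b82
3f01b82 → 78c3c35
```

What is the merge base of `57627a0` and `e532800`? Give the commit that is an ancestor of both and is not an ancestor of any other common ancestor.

Ancestors of 57627a0: {57627a0, 78c3c35}.
Ancestors of e532800: {3f01b82, 78c3c35, e532800}.
Common ancestors: {78c3c35}.
The only common ancestor is 78c3c35, so it is the merge base.

78c3c35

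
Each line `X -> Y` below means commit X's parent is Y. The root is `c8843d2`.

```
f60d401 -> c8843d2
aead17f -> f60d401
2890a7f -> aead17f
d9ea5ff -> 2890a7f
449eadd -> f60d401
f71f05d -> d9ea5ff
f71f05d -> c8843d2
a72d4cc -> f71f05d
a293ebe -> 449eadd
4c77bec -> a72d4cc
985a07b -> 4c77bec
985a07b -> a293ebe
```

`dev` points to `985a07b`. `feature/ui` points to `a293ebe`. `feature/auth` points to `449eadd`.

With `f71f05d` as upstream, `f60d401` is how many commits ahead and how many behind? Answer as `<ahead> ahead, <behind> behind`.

0 ahead, 4 behind

Reachable from f60d401: {c8843d2, f60d401}.
Reachable from f71f05d: {2890a7f, aead17f, c8843d2, d9ea5ff, f60d401, f71f05d}.
Only in f60d401's history (ahead): {} — 0.
Only in f71f05d's history (behind): {2890a7f, aead17f, d9ea5ff, f71f05d} — 4.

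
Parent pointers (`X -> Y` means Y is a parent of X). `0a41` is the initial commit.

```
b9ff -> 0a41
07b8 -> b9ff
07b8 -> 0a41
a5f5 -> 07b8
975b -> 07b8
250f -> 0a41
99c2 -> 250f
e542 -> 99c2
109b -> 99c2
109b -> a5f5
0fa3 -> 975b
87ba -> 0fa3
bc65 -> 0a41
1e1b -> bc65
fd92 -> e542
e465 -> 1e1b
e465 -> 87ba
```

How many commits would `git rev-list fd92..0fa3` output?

4

Reachable from 0fa3: {07b8, 0a41, 0fa3, 975b, b9ff}.
Reachable from fd92: {0a41, 250f, 99c2, e542, fd92}.
In 0fa3's history but not fd92's: {07b8, 0fa3, 975b, b9ff} — 4 commits.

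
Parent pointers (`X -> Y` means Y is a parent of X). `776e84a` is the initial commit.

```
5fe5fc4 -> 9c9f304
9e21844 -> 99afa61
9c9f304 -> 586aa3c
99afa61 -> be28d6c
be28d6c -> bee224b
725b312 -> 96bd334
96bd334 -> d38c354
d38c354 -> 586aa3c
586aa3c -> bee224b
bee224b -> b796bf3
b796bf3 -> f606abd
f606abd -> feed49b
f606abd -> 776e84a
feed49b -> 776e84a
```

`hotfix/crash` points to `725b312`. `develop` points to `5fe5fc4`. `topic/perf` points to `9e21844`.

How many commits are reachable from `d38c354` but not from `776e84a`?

Reachable from d38c354: {586aa3c, 776e84a, b796bf3, bee224b, d38c354, f606abd, feed49b}.
Reachable from 776e84a: {776e84a}.
In d38c354's history but not 776e84a's: {586aa3c, b796bf3, bee224b, d38c354, f606abd, feed49b} — 6 commits.

6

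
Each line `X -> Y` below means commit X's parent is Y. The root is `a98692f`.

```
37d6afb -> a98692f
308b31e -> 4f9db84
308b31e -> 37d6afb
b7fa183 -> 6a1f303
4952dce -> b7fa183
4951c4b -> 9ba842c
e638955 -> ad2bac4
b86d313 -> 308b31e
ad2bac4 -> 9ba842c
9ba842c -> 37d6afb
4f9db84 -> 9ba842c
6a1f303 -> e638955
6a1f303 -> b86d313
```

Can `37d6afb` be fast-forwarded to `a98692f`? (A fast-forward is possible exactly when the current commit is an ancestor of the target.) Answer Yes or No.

A fast-forward from 37d6afb to a98692f is possible iff 37d6afb is an ancestor of a98692f.
Ancestors of a98692f: {a98692f}.
37d6afb is not among them, so fast-forward is not possible.

No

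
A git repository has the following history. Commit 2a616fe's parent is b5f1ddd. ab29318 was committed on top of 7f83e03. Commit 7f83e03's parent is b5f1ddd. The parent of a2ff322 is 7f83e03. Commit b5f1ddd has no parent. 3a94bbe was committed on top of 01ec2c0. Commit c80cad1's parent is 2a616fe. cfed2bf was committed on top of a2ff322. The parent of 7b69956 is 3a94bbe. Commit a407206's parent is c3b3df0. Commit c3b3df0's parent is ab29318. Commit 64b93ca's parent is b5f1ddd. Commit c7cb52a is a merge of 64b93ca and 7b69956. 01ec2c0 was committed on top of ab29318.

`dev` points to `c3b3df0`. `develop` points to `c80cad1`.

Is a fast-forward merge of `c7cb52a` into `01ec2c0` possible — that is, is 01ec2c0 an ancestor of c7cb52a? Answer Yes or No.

Yes

A fast-forward from 01ec2c0 to c7cb52a is possible iff 01ec2c0 is an ancestor of c7cb52a.
Ancestors of c7cb52a: {01ec2c0, 3a94bbe, 64b93ca, 7b69956, 7f83e03, ab29318, b5f1ddd, c7cb52a}.
01ec2c0 is among them, so fast-forward is possible.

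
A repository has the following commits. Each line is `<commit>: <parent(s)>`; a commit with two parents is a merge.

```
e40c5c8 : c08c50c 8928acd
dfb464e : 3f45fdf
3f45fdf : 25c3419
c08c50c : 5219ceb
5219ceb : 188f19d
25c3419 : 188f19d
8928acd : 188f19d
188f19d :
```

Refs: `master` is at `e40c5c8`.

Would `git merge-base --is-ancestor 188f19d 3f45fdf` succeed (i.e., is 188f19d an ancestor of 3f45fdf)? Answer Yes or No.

Ancestors of 3f45fdf (commits reachable by following parents): {188f19d, 25c3419, 3f45fdf}.
188f19d is in that set, so it is an ancestor of 3f45fdf.

Yes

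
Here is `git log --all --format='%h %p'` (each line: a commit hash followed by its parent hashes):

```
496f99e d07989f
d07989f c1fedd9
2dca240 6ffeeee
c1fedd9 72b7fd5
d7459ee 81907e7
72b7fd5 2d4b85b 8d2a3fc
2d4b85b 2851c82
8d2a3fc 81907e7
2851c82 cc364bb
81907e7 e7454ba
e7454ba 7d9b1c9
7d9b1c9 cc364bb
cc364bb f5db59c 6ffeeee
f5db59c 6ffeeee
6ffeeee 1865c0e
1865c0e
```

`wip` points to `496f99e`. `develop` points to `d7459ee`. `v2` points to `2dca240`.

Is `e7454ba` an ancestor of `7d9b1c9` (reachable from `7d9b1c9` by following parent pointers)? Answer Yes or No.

No

Ancestors of 7d9b1c9: {1865c0e, 6ffeeee, 7d9b1c9, cc364bb, f5db59c}.
e7454ba is not in that set, so it is not an ancestor of 7d9b1c9.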